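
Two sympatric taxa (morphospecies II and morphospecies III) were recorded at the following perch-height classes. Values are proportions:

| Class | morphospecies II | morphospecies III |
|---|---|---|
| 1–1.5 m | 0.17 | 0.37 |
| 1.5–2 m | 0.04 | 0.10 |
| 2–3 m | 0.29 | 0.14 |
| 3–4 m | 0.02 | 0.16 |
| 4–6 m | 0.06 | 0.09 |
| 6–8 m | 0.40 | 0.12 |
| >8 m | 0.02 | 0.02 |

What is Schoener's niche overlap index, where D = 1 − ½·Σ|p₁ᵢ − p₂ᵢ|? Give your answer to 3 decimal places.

Σ|p₁ᵢ − p₂ᵢ| = 0.20 + 0.06 + 0.15 + 0.14 + 0.03 + 0.28 + 0.00 = 0.86
D = 1 − ½ × 0.86 = 1 − 0.430 = 0.57000

0.570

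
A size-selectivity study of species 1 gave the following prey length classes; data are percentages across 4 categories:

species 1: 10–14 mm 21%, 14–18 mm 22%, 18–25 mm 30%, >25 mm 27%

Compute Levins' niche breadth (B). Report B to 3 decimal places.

Convert percentages to proportions (divide by 100).
Σpᵢ² = 0.21² + 0.22² + 0.30² + 0.27² = 0.0441 + 0.0484 + 0.0900 + 0.0729 = 0.2554
B = 1 / 0.2554 = 3.91543

3.915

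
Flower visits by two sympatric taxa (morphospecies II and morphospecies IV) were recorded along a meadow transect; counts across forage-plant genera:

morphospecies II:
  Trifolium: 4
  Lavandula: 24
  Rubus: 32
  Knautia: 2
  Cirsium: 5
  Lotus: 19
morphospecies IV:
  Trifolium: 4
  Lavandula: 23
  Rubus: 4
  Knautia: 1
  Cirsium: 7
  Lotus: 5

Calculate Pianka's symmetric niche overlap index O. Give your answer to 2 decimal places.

Proportions for morphospecies II (n=86): 4/86=0.0465, 24/86=0.2791, 32/86=0.3721, 2/86=0.0233, 5/86=0.0581, 19/86=0.2209
Proportions for morphospecies IV (n=44): 4/44=0.0909, 23/44=0.5227, 4/44=0.0909, 1/44=0.0227, 7/44=0.1591, 5/44=0.1136
Σ p₁ᵢp₂ᵢ = 0.004227 + 0.145886 + 0.033824 + 0.000529 + 0.009244 + 0.025094 = 0.218804
Σp_1ᵢ² = 0.0465² + 0.2791² + 0.3721² + 0.0233² + 0.0581² + 0.2209² = 0.002162 + 0.077897 + 0.138458 + 0.000543 + 0.003376 + 0.048797 = 0.271233
Σp_2ᵢ² = 0.0909² + 0.5227² + 0.0909² + 0.0227² + 0.1591² + 0.1136² = 0.008263 + 0.273215 + 0.008263 + 0.000515 + 0.025313 + 0.012905 = 0.328474
O = 0.218804 / √(0.271233 × 0.328474) = 0.218804 / 0.2984845 = 0.7330

0.73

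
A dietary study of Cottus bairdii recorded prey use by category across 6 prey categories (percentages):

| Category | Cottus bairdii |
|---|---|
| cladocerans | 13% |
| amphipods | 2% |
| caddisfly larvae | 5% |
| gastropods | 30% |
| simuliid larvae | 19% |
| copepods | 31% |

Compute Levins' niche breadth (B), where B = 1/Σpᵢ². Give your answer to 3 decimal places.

Convert percentages to proportions (divide by 100).
Σpᵢ² = 0.13² + 0.02² + 0.05² + 0.30² + 0.19² + 0.31² = 0.0169 + 0.0004 + 0.0025 + 0.0900 + 0.0361 + 0.0961 = 0.2420
B = 1 / 0.2420 = 4.13223

4.132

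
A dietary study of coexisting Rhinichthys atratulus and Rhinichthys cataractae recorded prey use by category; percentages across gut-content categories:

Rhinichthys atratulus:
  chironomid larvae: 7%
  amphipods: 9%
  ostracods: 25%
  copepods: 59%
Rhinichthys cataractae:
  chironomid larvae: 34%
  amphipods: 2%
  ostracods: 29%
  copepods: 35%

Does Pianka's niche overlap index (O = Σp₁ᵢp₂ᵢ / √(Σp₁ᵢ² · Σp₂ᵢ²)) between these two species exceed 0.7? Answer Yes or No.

Yes

Convert percentages to proportions (divide by 100).
Σ p₁ᵢp₂ᵢ = 0.0238 + 0.0018 + 0.0725 + 0.2065 = 0.3046
Σp_1ᵢ² = 0.07² + 0.09² + 0.25² + 0.59² = 0.0049 + 0.0081 + 0.0625 + 0.3481 = 0.4236
Σp_2ᵢ² = 0.34² + 0.02² + 0.29² + 0.35² = 0.1156 + 0.0004 + 0.0841 + 0.1225 = 0.3226
O = 0.3046 / √(0.4236 × 0.3226) = 0.3046 / 0.36967 = 0.8240
O = 0.8240 > 0.7 → Yes.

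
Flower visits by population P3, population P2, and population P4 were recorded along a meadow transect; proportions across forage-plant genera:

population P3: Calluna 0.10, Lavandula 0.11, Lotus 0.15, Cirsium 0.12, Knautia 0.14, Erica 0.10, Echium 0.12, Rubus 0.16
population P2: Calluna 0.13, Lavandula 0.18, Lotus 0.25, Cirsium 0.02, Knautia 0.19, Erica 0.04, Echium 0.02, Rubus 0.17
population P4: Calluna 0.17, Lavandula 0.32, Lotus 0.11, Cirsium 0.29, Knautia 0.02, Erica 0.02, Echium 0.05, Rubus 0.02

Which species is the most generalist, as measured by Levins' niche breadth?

population P3

Σp_P3ᵢ² = 0.10² + 0.11² + 0.15² + 0.12² + 0.14² + 0.10² + 0.12² + 0.16² = 0.0100 + 0.0121 + 0.0225 + 0.0144 + 0.0196 + 0.0100 + 0.0144 + 0.0256 = 0.1286
B_P3 = 1 / 0.1286 = 7.7760
Σp_P2ᵢ² = 0.13² + 0.18² + 0.25² + 0.02² + 0.19² + 0.04² + 0.02² + 0.17² = 0.0169 + 0.0324 + 0.0625 + 0.0004 + 0.0361 + 0.0016 + 0.0004 + 0.0289 = 0.1792
B_P2 = 1 / 0.1792 = 5.5804
Σp_P4ᵢ² = 0.17² + 0.32² + 0.11² + 0.29² + 0.02² + 0.02² + 0.05² + 0.02² = 0.0289 + 0.1024 + 0.0121 + 0.0841 + 0.0004 + 0.0004 + 0.0025 + 0.0004 = 0.2312
B_P4 = 1 / 0.2312 = 4.3253
Highest B → broadest niche (most generalist): population P3 (B = 7.78).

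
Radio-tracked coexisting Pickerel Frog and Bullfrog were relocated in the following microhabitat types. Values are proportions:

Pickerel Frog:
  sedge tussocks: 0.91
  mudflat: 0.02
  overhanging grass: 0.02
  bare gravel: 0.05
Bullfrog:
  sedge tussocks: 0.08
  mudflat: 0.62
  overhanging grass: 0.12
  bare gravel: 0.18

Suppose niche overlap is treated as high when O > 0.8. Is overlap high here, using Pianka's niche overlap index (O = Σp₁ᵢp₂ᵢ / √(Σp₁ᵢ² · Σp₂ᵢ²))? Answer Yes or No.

Σ p₁ᵢp₂ᵢ = 0.0728 + 0.0124 + 0.0024 + 0.0090 = 0.0966
Σp_1ᵢ² = 0.91² + 0.02² + 0.02² + 0.05² = 0.8281 + 0.0004 + 0.0004 + 0.0025 = 0.8314
Σp_2ᵢ² = 0.08² + 0.62² + 0.12² + 0.18² = 0.0064 + 0.3844 + 0.0144 + 0.0324 = 0.4376
O = 0.0966 / √(0.8314 × 0.4376) = 0.0966 / 0.60318 = 0.1602
O = 0.1602 < 0.8 → No.

No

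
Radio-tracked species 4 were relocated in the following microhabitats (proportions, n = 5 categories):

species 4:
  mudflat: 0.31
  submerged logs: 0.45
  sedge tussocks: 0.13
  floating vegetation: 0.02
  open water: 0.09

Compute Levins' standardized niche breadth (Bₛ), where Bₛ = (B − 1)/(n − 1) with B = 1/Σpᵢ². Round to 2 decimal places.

0.52

Σpᵢ² = 0.31² + 0.45² + 0.13² + 0.02² + 0.09² = 0.0961 + 0.2025 + 0.0169 + 0.0004 + 0.0081 = 0.3240
B = 1 / 0.3240 = 3.0864
Bₛ = (B − 1)/(n − 1) = (3.0864 − 1)/(5 − 1) = 2.0864/4 = 0.5216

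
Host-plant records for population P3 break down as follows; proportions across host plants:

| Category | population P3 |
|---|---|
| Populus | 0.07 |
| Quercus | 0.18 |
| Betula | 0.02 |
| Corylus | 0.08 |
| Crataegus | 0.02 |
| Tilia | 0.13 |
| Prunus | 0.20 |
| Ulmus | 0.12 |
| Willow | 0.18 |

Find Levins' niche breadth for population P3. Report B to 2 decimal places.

Σpᵢ² = 0.07² + 0.18² + 0.02² + 0.08² + 0.02² + 0.13² + 0.20² + 0.12² + 0.18² = 0.0049 + 0.0324 + 0.0004 + 0.0064 + 0.0004 + 0.0169 + 0.0400 + 0.0144 + 0.0324 = 0.1482
B = 1 / 0.1482 = 6.7476

6.75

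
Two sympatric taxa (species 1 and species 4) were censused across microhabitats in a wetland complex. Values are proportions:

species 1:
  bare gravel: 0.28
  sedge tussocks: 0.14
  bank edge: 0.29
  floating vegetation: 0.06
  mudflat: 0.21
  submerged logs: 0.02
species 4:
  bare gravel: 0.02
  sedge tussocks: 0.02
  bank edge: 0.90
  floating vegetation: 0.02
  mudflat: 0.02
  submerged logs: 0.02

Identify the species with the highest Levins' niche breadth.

Σp_1ᵢ² = 0.28² + 0.14² + 0.29² + 0.06² + 0.21² + 0.02² = 0.0784 + 0.0196 + 0.0841 + 0.0036 + 0.0441 + 0.0004 = 0.2302
B_1 = 1 / 0.2302 = 4.3440
Σp_4ᵢ² = 0.02² + 0.02² + 0.90² + 0.02² + 0.02² + 0.02² = 0.0004 + 0.0004 + 0.8100 + 0.0004 + 0.0004 + 0.0004 = 0.8120
B_4 = 1 / 0.8120 = 1.2315
Highest B → broadest niche (most generalist): species 1 (B = 4.34).

species 1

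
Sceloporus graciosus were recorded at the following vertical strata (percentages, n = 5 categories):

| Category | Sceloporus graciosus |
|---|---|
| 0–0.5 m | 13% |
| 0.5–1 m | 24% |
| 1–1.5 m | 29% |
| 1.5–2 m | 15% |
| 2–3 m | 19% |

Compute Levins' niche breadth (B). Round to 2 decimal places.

Convert percentages to proportions (divide by 100).
Σpᵢ² = 0.13² + 0.24² + 0.29² + 0.15² + 0.19² = 0.0169 + 0.0576 + 0.0841 + 0.0225 + 0.0361 = 0.2172
B = 1 / 0.2172 = 4.6041

4.60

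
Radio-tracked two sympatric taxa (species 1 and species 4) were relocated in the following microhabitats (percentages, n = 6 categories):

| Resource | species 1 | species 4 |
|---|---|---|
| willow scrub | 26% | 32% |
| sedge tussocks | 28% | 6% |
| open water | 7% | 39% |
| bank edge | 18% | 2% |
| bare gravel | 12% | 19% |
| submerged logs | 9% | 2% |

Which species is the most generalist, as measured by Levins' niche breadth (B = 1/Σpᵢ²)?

Convert percentages to proportions (divide by 100).
Σp_1ᵢ² = 0.26² + 0.28² + 0.07² + 0.18² + 0.12² + 0.09² = 0.0676 + 0.0784 + 0.0049 + 0.0324 + 0.0144 + 0.0081 = 0.2058
B_1 = 1 / 0.2058 = 4.8591
Σp_4ᵢ² = 0.32² + 0.06² + 0.39² + 0.02² + 0.19² + 0.02² = 0.1024 + 0.0036 + 0.1521 + 0.0004 + 0.0361 + 0.0004 = 0.2950
B_4 = 1 / 0.2950 = 3.3898
Highest B → broadest niche (most generalist): species 1 (B = 4.86).

species 1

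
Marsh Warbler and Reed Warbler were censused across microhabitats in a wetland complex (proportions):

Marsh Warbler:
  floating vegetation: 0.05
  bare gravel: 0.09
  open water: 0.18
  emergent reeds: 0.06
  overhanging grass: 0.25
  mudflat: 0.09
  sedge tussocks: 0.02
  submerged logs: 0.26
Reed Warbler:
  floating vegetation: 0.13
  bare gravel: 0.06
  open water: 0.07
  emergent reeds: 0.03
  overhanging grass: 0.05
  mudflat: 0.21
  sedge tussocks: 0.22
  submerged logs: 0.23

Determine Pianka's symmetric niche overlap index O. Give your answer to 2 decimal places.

Σ p₁ᵢp₂ᵢ = 0.0065 + 0.0054 + 0.0126 + 0.0018 + 0.0125 + 0.0189 + 0.0044 + 0.0598 = 0.1219
Σp_1ᵢ² = 0.05² + 0.09² + 0.18² + 0.06² + 0.25² + 0.09² + 0.02² + 0.26² = 0.0025 + 0.0081 + 0.0324 + 0.0036 + 0.0625 + 0.0081 + 0.0004 + 0.0676 = 0.1852
Σp_2ᵢ² = 0.13² + 0.06² + 0.07² + 0.03² + 0.05² + 0.21² + 0.22² + 0.23² = 0.0169 + 0.0036 + 0.0049 + 0.0009 + 0.0025 + 0.0441 + 0.0484 + 0.0529 = 0.1742
O = 0.1219 / √(0.1852 × 0.1742) = 0.1219 / 0.17962 = 0.6787

0.68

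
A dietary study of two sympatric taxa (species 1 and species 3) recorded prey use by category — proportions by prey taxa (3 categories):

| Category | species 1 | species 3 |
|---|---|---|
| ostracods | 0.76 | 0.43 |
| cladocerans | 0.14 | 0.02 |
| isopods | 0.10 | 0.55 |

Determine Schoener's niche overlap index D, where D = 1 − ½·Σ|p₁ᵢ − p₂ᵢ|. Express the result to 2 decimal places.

0.55

Σ|p₁ᵢ − p₂ᵢ| = 0.33 + 0.12 + 0.45 = 0.90
D = 1 − ½ × 0.90 = 1 − 0.450 = 0.5500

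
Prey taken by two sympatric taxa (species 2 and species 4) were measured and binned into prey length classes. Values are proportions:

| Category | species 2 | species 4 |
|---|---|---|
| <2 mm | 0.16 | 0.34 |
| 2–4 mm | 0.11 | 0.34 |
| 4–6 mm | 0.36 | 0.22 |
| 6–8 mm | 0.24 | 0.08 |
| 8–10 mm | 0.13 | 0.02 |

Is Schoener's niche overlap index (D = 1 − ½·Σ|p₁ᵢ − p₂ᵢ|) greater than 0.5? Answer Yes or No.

Σ|p₁ᵢ − p₂ᵢ| = 0.18 + 0.23 + 0.14 + 0.16 + 0.11 = 0.82
D = 1 − ½ × 0.82 = 1 − 0.410 = 0.5900
D = 0.5900 > 0.5 → Yes.

Yes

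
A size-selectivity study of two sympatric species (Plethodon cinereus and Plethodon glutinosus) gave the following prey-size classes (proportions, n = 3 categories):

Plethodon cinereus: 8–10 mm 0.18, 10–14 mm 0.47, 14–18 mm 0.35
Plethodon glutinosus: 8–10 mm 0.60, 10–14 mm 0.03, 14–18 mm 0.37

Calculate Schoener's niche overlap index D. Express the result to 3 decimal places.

0.560

Σ|p₁ᵢ − p₂ᵢ| = 0.42 + 0.44 + 0.02 = 0.88
D = 1 − ½ × 0.88 = 1 − 0.440 = 0.56000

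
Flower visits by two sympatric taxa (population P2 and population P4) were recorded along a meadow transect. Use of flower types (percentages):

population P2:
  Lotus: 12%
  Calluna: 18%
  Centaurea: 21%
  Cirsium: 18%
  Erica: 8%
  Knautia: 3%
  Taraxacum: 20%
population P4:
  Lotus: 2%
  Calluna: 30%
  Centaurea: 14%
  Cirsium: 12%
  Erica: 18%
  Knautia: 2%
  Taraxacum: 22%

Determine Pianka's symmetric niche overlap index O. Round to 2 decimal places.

Convert percentages to proportions (divide by 100).
Σ p₁ᵢp₂ᵢ = 0.0024 + 0.0540 + 0.0294 + 0.0216 + 0.0144 + 0.0006 + 0.0440 = 0.1664
Σp_1ᵢ² = 0.12² + 0.18² + 0.21² + 0.18² + 0.08² + 0.03² + 0.20² = 0.0144 + 0.0324 + 0.0441 + 0.0324 + 0.0064 + 0.0009 + 0.0400 = 0.1706
Σp_2ᵢ² = 0.02² + 0.30² + 0.14² + 0.12² + 0.18² + 0.02² + 0.22² = 0.0004 + 0.0900 + 0.0196 + 0.0144 + 0.0324 + 0.0004 + 0.0484 = 0.2056
O = 0.1664 / √(0.1706 × 0.2056) = 0.1664 / 0.18728 = 0.8885

0.89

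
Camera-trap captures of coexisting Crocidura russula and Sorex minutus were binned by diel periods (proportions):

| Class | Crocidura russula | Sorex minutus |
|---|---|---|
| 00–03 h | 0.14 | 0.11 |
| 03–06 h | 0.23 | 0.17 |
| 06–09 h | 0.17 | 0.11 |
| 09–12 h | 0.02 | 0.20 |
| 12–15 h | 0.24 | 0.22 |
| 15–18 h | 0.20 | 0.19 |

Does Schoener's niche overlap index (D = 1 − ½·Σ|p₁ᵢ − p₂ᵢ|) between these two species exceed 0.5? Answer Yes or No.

Σ|p₁ᵢ − p₂ᵢ| = 0.03 + 0.06 + 0.06 + 0.18 + 0.02 + 0.01 = 0.36
D = 1 − ½ × 0.36 = 1 − 0.180 = 0.8200
D = 0.8200 > 0.5 → Yes.

Yes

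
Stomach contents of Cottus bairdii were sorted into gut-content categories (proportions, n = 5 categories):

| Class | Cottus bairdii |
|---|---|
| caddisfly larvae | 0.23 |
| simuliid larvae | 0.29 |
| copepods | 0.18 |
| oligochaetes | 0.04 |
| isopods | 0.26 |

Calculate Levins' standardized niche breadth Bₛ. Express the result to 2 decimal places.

Σpᵢ² = 0.23² + 0.29² + 0.18² + 0.04² + 0.26² = 0.0529 + 0.0841 + 0.0324 + 0.0016 + 0.0676 = 0.2386
B = 1 / 0.2386 = 4.1911
Bₛ = (B − 1)/(n − 1) = (4.1911 − 1)/(5 − 1) = 3.1911/4 = 0.7978

0.80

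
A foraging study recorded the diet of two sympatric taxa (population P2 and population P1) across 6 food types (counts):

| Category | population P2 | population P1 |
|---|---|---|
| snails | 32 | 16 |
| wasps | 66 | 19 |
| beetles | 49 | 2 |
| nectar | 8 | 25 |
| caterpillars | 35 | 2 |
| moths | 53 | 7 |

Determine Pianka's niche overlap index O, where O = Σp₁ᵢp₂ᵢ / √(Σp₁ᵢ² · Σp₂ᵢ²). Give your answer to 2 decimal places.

0.64

Proportions for population P2 (n=243): 32/243=0.1317, 66/243=0.2716, 49/243=0.2016, 8/243=0.0329, 35/243=0.1440, 53/243=0.2181
Proportions for population P1 (n=71): 16/71=0.2254, 19/71=0.2676, 2/71=0.0282, 25/71=0.3521, 2/71=0.0282, 7/71=0.0986
Σ p₁ᵢp₂ᵢ = 0.029685 + 0.072680 + 0.005685 + 0.011584 + 0.004061 + 0.021505 = 0.145200
Σp_1ᵢ² = 0.1317² + 0.2716² + 0.2016² + 0.0329² + 0.1440² + 0.2181² = 0.017345 + 0.073767 + 0.040643 + 0.001082 + 0.020736 + 0.047568 = 0.201141
Σp_2ᵢ² = 0.2254² + 0.2676² + 0.0282² + 0.3521² + 0.0282² + 0.0986² = 0.050805 + 0.071610 + 0.000795 + 0.123974 + 0.000795 + 0.009722 = 0.257701
O = 0.145200 / √(0.201141 × 0.257701) = 0.145200 / 0.2276713 = 0.6378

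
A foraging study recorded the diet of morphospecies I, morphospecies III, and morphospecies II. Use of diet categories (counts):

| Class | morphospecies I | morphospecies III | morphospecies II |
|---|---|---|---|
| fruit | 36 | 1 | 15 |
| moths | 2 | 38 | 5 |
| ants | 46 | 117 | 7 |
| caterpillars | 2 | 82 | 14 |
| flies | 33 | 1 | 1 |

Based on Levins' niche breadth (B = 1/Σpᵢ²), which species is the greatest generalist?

Proportions for morphospecies I (n=119): 36/119=0.3025, 2/119=0.0168, 46/119=0.3866, 2/119=0.0168, 33/119=0.2773
Proportions for morphospecies III (n=239): 1/239=0.0042, 38/239=0.1590, 117/239=0.4895, 82/239=0.3431, 1/239=0.0042
Proportions for morphospecies II (n=42): 15/42=0.3571, 5/42=0.1190, 7/42=0.1667, 14/42=0.3333, 1/42=0.0238
Σp_Iᵢ² = 0.3025² + 0.0168² + 0.3866² + 0.0168² + 0.2773² = 0.091506 + 0.000282 + 0.149460 + 0.000282 + 0.076895 = 0.318425
B_I = 1 / 0.318425 = 3.1405
Σp_IIIᵢ² = 0.0042² + 0.1590² + 0.4895² + 0.3431² + 0.0042² = 0.000018 + 0.025281 + 0.239610 + 0.117718 + 0.000018 = 0.382645
B_III = 1 / 0.382645 = 2.6134
Σp_IIᵢ² = 0.3571² + 0.1190² + 0.1667² + 0.3333² + 0.0238² = 0.127520 + 0.014161 + 0.027789 + 0.111089 + 0.000566 = 0.281125
B_II = 1 / 0.281125 = 3.5571
Highest B → broadest niche (most generalist): morphospecies II (B = 3.56).

morphospecies II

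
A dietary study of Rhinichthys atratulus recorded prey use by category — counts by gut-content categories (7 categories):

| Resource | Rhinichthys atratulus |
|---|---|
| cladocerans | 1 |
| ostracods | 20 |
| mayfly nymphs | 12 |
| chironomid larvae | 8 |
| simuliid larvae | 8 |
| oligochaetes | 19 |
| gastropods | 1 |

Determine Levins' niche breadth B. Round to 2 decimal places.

Proportions for Rhinichthys atratulus (n=69): 1/69=0.0145, 20/69=0.2899, 12/69=0.1739, 8/69=0.1159, 8/69=0.1159, 19/69=0.2754, 1/69=0.0145
Σpᵢ² = 0.0145² + 0.2899² + 0.1739² + 0.1159² + 0.1159² + 0.2754² + 0.0145² = 0.000210 + 0.084042 + 0.030241 + 0.013433 + 0.013433 + 0.075845 + 0.000210 = 0.217414
B = 1 / 0.217414 = 4.5995

4.60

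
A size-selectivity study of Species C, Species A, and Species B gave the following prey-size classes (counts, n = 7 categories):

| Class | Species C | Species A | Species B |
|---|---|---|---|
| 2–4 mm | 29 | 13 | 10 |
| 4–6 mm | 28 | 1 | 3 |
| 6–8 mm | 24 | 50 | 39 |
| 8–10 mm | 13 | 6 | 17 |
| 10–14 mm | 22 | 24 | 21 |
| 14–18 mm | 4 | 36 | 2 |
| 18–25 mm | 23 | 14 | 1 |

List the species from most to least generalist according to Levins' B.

Species C > Species A > Species B

Proportions for Species C (n=143): 29/143=0.2028, 28/143=0.1958, 24/143=0.1678, 13/143=0.0909, 22/143=0.1538, 4/143=0.0280, 23/143=0.1608
Proportions for Species A (n=144): 13/144=0.0903, 1/144=0.0069, 50/144=0.3472, 6/144=0.0417, 24/144=0.1667, 36/144=0.2500, 14/144=0.0972
Proportions for Species B (n=93): 10/93=0.1075, 3/93=0.0323, 39/93=0.4194, 17/93=0.1828, 21/93=0.2258, 2/93=0.0215, 1/93=0.0108
Σp_Cᵢ² = 0.2028² + 0.1958² + 0.1678² + 0.0909² + 0.1538² + 0.0280² + 0.1608² = 0.041128 + 0.038338 + 0.028157 + 0.008263 + 0.023654 + 0.000784 + 0.025857 = 0.166181
B_C = 1 / 0.166181 = 6.0175
Σp_Aᵢ² = 0.0903² + 0.0069² + 0.3472² + 0.0417² + 0.1667² + 0.2500² + 0.0972² = 0.008154 + 0.000048 + 0.120548 + 0.001739 + 0.027789 + 0.062500 + 0.009448 = 0.230226
B_A = 1 / 0.230226 = 4.3436
Σp_Bᵢ² = 0.1075² + 0.0323² + 0.4194² + 0.1828² + 0.2258² + 0.0215² + 0.0108² = 0.011556 + 0.001043 + 0.175896 + 0.033416 + 0.050986 + 0.000462 + 0.000117 = 0.273476
B_B = 1 / 0.273476 = 3.6566
Ranking by B (broadest → narrowest): Species C (6.02) > Species A (4.34) > Species B (3.66)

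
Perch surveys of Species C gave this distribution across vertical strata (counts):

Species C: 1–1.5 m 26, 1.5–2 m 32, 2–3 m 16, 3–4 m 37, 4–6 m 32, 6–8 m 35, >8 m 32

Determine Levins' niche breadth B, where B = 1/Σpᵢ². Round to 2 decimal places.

Proportions for Species C (n=210): 26/210=0.1238, 32/210=0.1524, 16/210=0.0762, 37/210=0.1762, 32/210=0.1524, 35/210=0.1667, 32/210=0.1524
Σpᵢ² = 0.1238² + 0.1524² + 0.0762² + 0.1762² + 0.1524² + 0.1667² + 0.1524² = 0.015326 + 0.023226 + 0.005806 + 0.031046 + 0.023226 + 0.027789 + 0.023226 = 0.149645
B = 1 / 0.149645 = 6.6825

6.68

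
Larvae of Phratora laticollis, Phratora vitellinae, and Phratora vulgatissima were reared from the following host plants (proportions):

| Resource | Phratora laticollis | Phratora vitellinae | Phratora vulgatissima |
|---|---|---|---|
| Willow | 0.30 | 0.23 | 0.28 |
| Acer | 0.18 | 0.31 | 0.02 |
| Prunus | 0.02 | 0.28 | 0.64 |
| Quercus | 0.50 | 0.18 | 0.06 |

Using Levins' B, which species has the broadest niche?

Σp_latiᵢ² = 0.30² + 0.18² + 0.02² + 0.50² = 0.0900 + 0.0324 + 0.0004 + 0.2500 = 0.3728
B_lati = 1 / 0.3728 = 2.6824
Σp_viteᵢ² = 0.23² + 0.31² + 0.28² + 0.18² = 0.0529 + 0.0961 + 0.0784 + 0.0324 = 0.2598
B_vite = 1 / 0.2598 = 3.8491
Σp_vulgᵢ² = 0.28² + 0.02² + 0.64² + 0.06² = 0.0784 + 0.0004 + 0.4096 + 0.0036 = 0.4920
B_vulg = 1 / 0.4920 = 2.0325
Highest B → broadest niche (most generalist): Phratora vitellinae (B = 3.85).

Phratora vitellinae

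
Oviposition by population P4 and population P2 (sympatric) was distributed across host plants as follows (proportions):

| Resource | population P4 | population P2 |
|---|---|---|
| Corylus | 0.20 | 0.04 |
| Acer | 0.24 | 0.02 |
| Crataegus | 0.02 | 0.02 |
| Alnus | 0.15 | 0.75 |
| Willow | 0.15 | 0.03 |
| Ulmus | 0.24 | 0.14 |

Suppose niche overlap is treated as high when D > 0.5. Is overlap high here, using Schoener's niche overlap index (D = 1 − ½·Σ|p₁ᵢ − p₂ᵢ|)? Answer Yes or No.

No

Σ|p₁ᵢ − p₂ᵢ| = 0.16 + 0.22 + 0.00 + 0.60 + 0.12 + 0.10 = 1.20
D = 1 − ½ × 1.20 = 1 − 0.600 = 0.4000
D = 0.4000 < 0.5 → No.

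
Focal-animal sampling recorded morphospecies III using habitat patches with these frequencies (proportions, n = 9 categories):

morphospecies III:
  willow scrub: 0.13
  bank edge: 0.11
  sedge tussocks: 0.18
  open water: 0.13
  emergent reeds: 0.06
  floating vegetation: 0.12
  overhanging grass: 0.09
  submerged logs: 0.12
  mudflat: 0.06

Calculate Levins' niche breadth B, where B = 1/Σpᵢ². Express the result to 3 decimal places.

Σpᵢ² = 0.13² + 0.11² + 0.18² + 0.13² + 0.06² + 0.12² + 0.09² + 0.12² + 0.06² = 0.0169 + 0.0121 + 0.0324 + 0.0169 + 0.0036 + 0.0144 + 0.0081 + 0.0144 + 0.0036 = 0.1224
B = 1 / 0.1224 = 8.16993

8.170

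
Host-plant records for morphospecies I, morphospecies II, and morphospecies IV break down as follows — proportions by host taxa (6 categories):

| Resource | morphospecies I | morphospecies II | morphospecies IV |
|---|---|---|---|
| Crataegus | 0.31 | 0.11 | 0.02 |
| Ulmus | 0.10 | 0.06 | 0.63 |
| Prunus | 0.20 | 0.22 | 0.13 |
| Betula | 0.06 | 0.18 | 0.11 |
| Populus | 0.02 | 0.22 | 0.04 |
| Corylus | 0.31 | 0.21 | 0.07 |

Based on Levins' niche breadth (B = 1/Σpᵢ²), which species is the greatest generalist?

morphospecies II

Σp_Iᵢ² = 0.31² + 0.10² + 0.20² + 0.06² + 0.02² + 0.31² = 0.0961 + 0.0100 + 0.0400 + 0.0036 + 0.0004 + 0.0961 = 0.2462
B_I = 1 / 0.2462 = 4.0617
Σp_IIᵢ² = 0.11² + 0.06² + 0.22² + 0.18² + 0.22² + 0.21² = 0.0121 + 0.0036 + 0.0484 + 0.0324 + 0.0484 + 0.0441 = 0.1890
B_II = 1 / 0.1890 = 5.2910
Σp_IVᵢ² = 0.02² + 0.63² + 0.13² + 0.11² + 0.04² + 0.07² = 0.0004 + 0.3969 + 0.0169 + 0.0121 + 0.0016 + 0.0049 = 0.4328
B_IV = 1 / 0.4328 = 2.3105
Highest B → broadest niche (most generalist): morphospecies II (B = 5.29).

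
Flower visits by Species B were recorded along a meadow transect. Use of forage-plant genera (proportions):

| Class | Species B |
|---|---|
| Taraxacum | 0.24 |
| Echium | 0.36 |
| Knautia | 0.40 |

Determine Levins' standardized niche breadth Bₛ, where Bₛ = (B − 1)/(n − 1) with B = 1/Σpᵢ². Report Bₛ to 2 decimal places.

Σpᵢ² = 0.24² + 0.36² + 0.40² = 0.0576 + 0.1296 + 0.1600 = 0.3472
B = 1 / 0.3472 = 2.8802
Bₛ = (B − 1)/(n − 1) = (2.8802 − 1)/(3 − 1) = 1.8802/2 = 0.9401

0.94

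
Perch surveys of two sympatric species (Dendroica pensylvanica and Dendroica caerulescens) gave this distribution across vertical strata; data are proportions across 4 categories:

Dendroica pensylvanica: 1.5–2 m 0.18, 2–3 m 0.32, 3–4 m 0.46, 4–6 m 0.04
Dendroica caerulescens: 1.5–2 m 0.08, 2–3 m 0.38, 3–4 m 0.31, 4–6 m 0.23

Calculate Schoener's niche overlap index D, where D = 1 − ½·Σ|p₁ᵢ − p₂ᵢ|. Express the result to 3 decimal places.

Σ|p₁ᵢ − p₂ᵢ| = 0.10 + 0.06 + 0.15 + 0.19 = 0.50
D = 1 − ½ × 0.50 = 1 − 0.250 = 0.75000

0.750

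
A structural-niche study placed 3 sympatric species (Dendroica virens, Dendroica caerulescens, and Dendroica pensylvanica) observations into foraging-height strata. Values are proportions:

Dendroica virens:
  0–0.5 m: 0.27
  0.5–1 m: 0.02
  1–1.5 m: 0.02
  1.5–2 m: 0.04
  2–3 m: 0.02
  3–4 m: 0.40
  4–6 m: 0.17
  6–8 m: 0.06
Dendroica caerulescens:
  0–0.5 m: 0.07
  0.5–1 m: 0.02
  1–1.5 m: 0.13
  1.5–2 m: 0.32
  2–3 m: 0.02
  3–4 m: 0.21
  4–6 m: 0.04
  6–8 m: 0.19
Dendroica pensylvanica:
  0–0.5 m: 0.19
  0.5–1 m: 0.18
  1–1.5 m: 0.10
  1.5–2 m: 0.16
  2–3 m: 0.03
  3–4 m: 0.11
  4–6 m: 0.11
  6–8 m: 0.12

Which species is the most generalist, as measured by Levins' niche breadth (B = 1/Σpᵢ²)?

Σp_vireᵢ² = 0.27² + 0.02² + 0.02² + 0.04² + 0.02² + 0.40² + 0.17² + 0.06² = 0.0729 + 0.0004 + 0.0004 + 0.0016 + 0.0004 + 0.1600 + 0.0289 + 0.0036 = 0.2682
B_vire = 1 / 0.2682 = 3.7286
Σp_caerᵢ² = 0.07² + 0.02² + 0.13² + 0.32² + 0.02² + 0.21² + 0.04² + 0.19² = 0.0049 + 0.0004 + 0.0169 + 0.1024 + 0.0004 + 0.0441 + 0.0016 + 0.0361 = 0.2068
B_caer = 1 / 0.2068 = 4.8356
Σp_pensᵢ² = 0.19² + 0.18² + 0.10² + 0.16² + 0.03² + 0.11² + 0.11² + 0.12² = 0.0361 + 0.0324 + 0.0100 + 0.0256 + 0.0009 + 0.0121 + 0.0121 + 0.0144 = 0.1436
B_pens = 1 / 0.1436 = 6.9638
Highest B → broadest niche (most generalist): Dendroica pensylvanica (B = 6.96).

Dendroica pensylvanica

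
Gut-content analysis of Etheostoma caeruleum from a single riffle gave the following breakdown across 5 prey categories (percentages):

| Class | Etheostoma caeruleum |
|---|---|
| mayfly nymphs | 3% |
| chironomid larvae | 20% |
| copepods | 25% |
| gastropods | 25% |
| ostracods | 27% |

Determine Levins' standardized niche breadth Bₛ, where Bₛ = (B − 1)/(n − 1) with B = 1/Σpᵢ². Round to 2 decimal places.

Convert percentages to proportions (divide by 100).
Σpᵢ² = 0.03² + 0.20² + 0.25² + 0.25² + 0.27² = 0.0009 + 0.0400 + 0.0625 + 0.0625 + 0.0729 = 0.2388
B = 1 / 0.2388 = 4.1876
Bₛ = (B − 1)/(n − 1) = (4.1876 − 1)/(5 − 1) = 3.1876/4 = 0.7969

0.80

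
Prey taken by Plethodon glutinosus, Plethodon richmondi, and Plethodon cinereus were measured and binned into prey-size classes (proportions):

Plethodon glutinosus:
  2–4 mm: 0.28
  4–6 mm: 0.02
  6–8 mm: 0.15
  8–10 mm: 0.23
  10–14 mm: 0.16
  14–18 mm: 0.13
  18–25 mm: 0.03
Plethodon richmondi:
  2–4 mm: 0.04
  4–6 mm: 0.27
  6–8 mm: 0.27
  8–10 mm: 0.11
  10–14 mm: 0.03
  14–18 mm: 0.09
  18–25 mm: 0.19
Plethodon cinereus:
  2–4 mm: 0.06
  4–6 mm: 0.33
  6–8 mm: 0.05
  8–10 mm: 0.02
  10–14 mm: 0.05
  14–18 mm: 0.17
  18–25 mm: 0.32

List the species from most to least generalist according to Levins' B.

Σp_glutᵢ² = 0.28² + 0.02² + 0.15² + 0.23² + 0.16² + 0.13² + 0.03² = 0.0784 + 0.0004 + 0.0225 + 0.0529 + 0.0256 + 0.0169 + 0.0009 = 0.1976
B_glut = 1 / 0.1976 = 5.0607
Σp_richᵢ² = 0.04² + 0.27² + 0.27² + 0.11² + 0.03² + 0.09² + 0.19² = 0.0016 + 0.0729 + 0.0729 + 0.0121 + 0.0009 + 0.0081 + 0.0361 = 0.2046
B_rich = 1 / 0.2046 = 4.8876
Σp_cineᵢ² = 0.06² + 0.33² + 0.05² + 0.02² + 0.05² + 0.17² + 0.32² = 0.0036 + 0.1089 + 0.0025 + 0.0004 + 0.0025 + 0.0289 + 0.1024 = 0.2492
B_cine = 1 / 0.2492 = 4.0128
Ranking by B (broadest → narrowest): Plethodon glutinosus (5.06) > Plethodon richmondi (4.89) > Plethodon cinereus (4.01)

Plethodon glutinosus > Plethodon richmondi > Plethodon cinereus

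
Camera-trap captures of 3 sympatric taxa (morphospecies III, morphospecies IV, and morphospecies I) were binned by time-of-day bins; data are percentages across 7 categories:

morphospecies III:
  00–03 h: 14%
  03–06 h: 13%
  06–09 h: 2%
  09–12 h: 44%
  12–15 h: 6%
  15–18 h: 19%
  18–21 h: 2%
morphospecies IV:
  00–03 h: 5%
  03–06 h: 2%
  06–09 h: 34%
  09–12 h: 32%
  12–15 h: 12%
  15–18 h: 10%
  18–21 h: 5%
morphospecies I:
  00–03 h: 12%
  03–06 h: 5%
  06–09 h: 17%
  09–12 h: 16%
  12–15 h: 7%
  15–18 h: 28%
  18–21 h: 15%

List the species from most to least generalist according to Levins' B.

morphospecies I > morphospecies IV > morphospecies III

Convert percentages to proportions (divide by 100).
Σp_IIIᵢ² = 0.14² + 0.13² + 0.02² + 0.44² + 0.06² + 0.19² + 0.02² = 0.0196 + 0.0169 + 0.0004 + 0.1936 + 0.0036 + 0.0361 + 0.0004 = 0.2706
B_III = 1 / 0.2706 = 3.6955
Σp_IVᵢ² = 0.05² + 0.02² + 0.34² + 0.32² + 0.12² + 0.10² + 0.05² = 0.0025 + 0.0004 + 0.1156 + 0.1024 + 0.0144 + 0.0100 + 0.0025 = 0.2478
B_IV = 1 / 0.2478 = 4.0355
Σp_Iᵢ² = 0.12² + 0.05² + 0.17² + 0.16² + 0.07² + 0.28² + 0.15² = 0.0144 + 0.0025 + 0.0289 + 0.0256 + 0.0049 + 0.0784 + 0.0225 = 0.1772
B_I = 1 / 0.1772 = 5.6433
Ranking by B (broadest → narrowest): morphospecies I (5.64) > morphospecies IV (4.04) > morphospecies III (3.70)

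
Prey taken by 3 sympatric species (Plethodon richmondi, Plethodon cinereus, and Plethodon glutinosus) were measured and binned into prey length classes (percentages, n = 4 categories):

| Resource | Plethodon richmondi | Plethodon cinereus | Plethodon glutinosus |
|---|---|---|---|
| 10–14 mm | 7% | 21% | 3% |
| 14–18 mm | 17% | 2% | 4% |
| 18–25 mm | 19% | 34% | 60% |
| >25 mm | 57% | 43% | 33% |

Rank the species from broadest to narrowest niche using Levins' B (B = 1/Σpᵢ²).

Convert percentages to proportions (divide by 100).
Σp_richᵢ² = 0.07² + 0.17² + 0.19² + 0.57² = 0.0049 + 0.0289 + 0.0361 + 0.3249 = 0.3948
B_rich = 1 / 0.3948 = 2.5329
Σp_cineᵢ² = 0.21² + 0.02² + 0.34² + 0.43² = 0.0441 + 0.0004 + 0.1156 + 0.1849 = 0.3450
B_cine = 1 / 0.3450 = 2.8986
Σp_glutᵢ² = 0.03² + 0.04² + 0.60² + 0.33² = 0.0009 + 0.0016 + 0.3600 + 0.1089 = 0.4714
B_glut = 1 / 0.4714 = 2.1213
Ranking by B (broadest → narrowest): Plethodon cinereus (2.90) > Plethodon richmondi (2.53) > Plethodon glutinosus (2.12)

Plethodon cinereus > Plethodon richmondi > Plethodon glutinosus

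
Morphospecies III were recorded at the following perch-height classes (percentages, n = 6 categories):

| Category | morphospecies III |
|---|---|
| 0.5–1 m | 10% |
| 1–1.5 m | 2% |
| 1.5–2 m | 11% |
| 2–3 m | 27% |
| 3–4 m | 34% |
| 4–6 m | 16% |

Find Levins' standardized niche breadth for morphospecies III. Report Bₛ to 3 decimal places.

0.645

Convert percentages to proportions (divide by 100).
Σpᵢ² = 0.10² + 0.02² + 0.11² + 0.27² + 0.34² + 0.16² = 0.0100 + 0.0004 + 0.0121 + 0.0729 + 0.1156 + 0.0256 = 0.2366
B = 1 / 0.2366 = 4.22654
Bₛ = (B − 1)/(n − 1) = (4.22654 − 1)/(6 − 1) = 3.22654/5 = 0.64531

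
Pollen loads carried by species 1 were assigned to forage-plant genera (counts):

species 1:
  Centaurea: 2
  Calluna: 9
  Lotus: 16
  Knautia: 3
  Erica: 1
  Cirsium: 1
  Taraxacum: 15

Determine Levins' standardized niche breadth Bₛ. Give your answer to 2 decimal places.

0.47

Proportions for species 1 (n=47): 2/47=0.0426, 9/47=0.1915, 16/47=0.3404, 3/47=0.0638, 1/47=0.0213, 1/47=0.0213, 15/47=0.3191
Σpᵢ² = 0.0426² + 0.1915² + 0.3404² + 0.0638² + 0.0213² + 0.0213² + 0.3191² = 0.001815 + 0.036672 + 0.115872 + 0.004070 + 0.000454 + 0.000454 + 0.101825 = 0.261162
B = 1 / 0.261162 = 3.8290
Bₛ = (B − 1)/(n − 1) = (3.8290 − 1)/(7 − 1) = 2.8290/6 = 0.4715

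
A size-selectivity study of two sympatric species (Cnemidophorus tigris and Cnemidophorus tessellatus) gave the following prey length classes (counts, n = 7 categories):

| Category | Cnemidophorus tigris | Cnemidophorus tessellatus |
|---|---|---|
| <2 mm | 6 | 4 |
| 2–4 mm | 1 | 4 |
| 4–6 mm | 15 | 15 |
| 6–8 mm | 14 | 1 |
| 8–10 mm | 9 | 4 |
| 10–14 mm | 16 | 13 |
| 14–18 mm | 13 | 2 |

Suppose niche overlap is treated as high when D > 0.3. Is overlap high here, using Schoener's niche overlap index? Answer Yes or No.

Yes

Proportions for Cnemidophorus tigris (n=74): 6/74=0.0811, 1/74=0.0135, 15/74=0.2027, 14/74=0.1892, 9/74=0.1216, 16/74=0.2162, 13/74=0.1757
Proportions for Cnemidophorus tessellatus (n=43): 4/43=0.0930, 4/43=0.0930, 15/43=0.3488, 1/43=0.0233, 4/43=0.0930, 13/43=0.3023, 2/43=0.0465
Σ|p₁ᵢ − p₂ᵢ| = 0.0119 + 0.0795 + 0.1461 + 0.1659 + 0.0286 + 0.0861 + 0.1292 = 0.6473
D = 1 − ½ × 0.6473 = 1 − 0.32365 = 0.67635
D = 0.67635 > 0.3 → Yes.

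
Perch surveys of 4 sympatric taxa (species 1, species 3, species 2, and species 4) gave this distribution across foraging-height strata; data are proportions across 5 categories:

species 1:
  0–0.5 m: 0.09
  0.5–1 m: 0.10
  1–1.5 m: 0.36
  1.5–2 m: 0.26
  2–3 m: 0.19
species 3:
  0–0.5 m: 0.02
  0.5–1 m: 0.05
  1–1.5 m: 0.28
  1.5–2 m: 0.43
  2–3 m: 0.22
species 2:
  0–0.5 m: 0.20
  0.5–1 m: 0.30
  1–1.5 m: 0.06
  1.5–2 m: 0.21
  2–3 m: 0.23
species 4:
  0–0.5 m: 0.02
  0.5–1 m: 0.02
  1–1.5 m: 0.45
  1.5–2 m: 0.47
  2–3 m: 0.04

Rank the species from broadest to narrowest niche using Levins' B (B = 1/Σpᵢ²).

Σp_1ᵢ² = 0.09² + 0.10² + 0.36² + 0.26² + 0.19² = 0.0081 + 0.0100 + 0.1296 + 0.0676 + 0.0361 = 0.2514
B_1 = 1 / 0.2514 = 3.9777
Σp_3ᵢ² = 0.02² + 0.05² + 0.28² + 0.43² + 0.22² = 0.0004 + 0.0025 + 0.0784 + 0.1849 + 0.0484 = 0.3146
B_3 = 1 / 0.3146 = 3.1786
Σp_2ᵢ² = 0.20² + 0.30² + 0.06² + 0.21² + 0.23² = 0.0400 + 0.0900 + 0.0036 + 0.0441 + 0.0529 = 0.2306
B_2 = 1 / 0.2306 = 4.3365
Σp_4ᵢ² = 0.02² + 0.02² + 0.45² + 0.47² + 0.04² = 0.0004 + 0.0004 + 0.2025 + 0.2209 + 0.0016 = 0.4258
B_4 = 1 / 0.4258 = 2.3485
Ranking by B (broadest → narrowest): species 2 (4.34) > species 1 (3.98) > species 3 (3.18) > species 4 (2.35)

species 2 > species 1 > species 3 > species 4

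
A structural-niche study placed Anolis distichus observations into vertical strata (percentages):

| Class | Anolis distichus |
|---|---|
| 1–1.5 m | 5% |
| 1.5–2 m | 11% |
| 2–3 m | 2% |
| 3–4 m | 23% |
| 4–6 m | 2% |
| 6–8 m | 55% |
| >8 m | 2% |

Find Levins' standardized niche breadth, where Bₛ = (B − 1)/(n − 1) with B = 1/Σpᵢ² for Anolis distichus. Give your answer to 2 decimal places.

Convert percentages to proportions (divide by 100).
Σpᵢ² = 0.05² + 0.11² + 0.02² + 0.23² + 0.02² + 0.55² + 0.02² = 0.0025 + 0.0121 + 0.0004 + 0.0529 + 0.0004 + 0.3025 + 0.0004 = 0.3712
B = 1 / 0.3712 = 2.6940
Bₛ = (B − 1)/(n − 1) = (2.6940 − 1)/(7 − 1) = 1.6940/6 = 0.2823

0.28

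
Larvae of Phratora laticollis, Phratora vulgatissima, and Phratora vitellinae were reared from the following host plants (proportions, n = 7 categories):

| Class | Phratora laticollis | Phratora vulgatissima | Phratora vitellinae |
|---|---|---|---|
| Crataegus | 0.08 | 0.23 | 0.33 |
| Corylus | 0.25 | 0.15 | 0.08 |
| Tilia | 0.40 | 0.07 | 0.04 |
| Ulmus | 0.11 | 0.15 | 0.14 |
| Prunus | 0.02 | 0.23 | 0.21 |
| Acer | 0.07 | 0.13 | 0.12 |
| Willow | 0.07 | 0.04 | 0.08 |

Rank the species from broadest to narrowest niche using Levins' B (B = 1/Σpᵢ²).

Σp_latiᵢ² = 0.08² + 0.25² + 0.40² + 0.11² + 0.02² + 0.07² + 0.07² = 0.0064 + 0.0625 + 0.1600 + 0.0121 + 0.0004 + 0.0049 + 0.0049 = 0.2512
B_lati = 1 / 0.2512 = 3.9809
Σp_vulgᵢ² = 0.23² + 0.15² + 0.07² + 0.15² + 0.23² + 0.13² + 0.04² = 0.0529 + 0.0225 + 0.0049 + 0.0225 + 0.0529 + 0.0169 + 0.0016 = 0.1742
B_vulg = 1 / 0.1742 = 5.7405
Σp_viteᵢ² = 0.33² + 0.08² + 0.04² + 0.14² + 0.21² + 0.12² + 0.08² = 0.1089 + 0.0064 + 0.0016 + 0.0196 + 0.0441 + 0.0144 + 0.0064 = 0.2014
B_vite = 1 / 0.2014 = 4.9652
Ranking by B (broadest → narrowest): Phratora vulgatissima (5.74) > Phratora vitellinae (4.97) > Phratora laticollis (3.98)

Phratora vulgatissima > Phratora vitellinae > Phratora laticollis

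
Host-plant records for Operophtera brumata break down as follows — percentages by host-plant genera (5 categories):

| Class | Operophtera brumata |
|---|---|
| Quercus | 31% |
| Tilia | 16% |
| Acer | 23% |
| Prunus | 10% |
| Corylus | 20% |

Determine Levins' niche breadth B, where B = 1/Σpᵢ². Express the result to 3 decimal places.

Convert percentages to proportions (divide by 100).
Σpᵢ² = 0.31² + 0.16² + 0.23² + 0.10² + 0.20² = 0.0961 + 0.0256 + 0.0529 + 0.0100 + 0.0400 = 0.2246
B = 1 / 0.2246 = 4.45236

4.452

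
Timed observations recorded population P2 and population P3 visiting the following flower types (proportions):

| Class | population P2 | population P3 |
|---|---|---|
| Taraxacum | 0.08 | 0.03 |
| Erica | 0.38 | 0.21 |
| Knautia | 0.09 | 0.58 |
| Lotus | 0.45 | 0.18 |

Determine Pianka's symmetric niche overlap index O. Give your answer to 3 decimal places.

0.557

Σ p₁ᵢp₂ᵢ = 0.0024 + 0.0798 + 0.0522 + 0.0810 = 0.2154
Σp_1ᵢ² = 0.08² + 0.38² + 0.09² + 0.45² = 0.0064 + 0.1444 + 0.0081 + 0.2025 = 0.3614
Σp_2ᵢ² = 0.03² + 0.21² + 0.58² + 0.18² = 0.0009 + 0.0441 + 0.3364 + 0.0324 = 0.4138
O = 0.2154 / √(0.3614 × 0.4138) = 0.2154 / 0.386713 = 0.55700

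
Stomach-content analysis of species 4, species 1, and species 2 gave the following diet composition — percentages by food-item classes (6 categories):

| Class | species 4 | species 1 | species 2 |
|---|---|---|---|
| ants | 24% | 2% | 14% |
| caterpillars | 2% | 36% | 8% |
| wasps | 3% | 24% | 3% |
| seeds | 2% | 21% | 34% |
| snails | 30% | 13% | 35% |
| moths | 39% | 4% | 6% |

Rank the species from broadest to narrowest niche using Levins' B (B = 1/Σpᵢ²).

Convert percentages to proportions (divide by 100).
Σp_4ᵢ² = 0.24² + 0.02² + 0.03² + 0.02² + 0.30² + 0.39² = 0.0576 + 0.0004 + 0.0009 + 0.0004 + 0.0900 + 0.1521 = 0.3014
B_4 = 1 / 0.3014 = 3.3179
Σp_1ᵢ² = 0.02² + 0.36² + 0.24² + 0.21² + 0.13² + 0.04² = 0.0004 + 0.1296 + 0.0576 + 0.0441 + 0.0169 + 0.0016 = 0.2502
B_1 = 1 / 0.2502 = 3.9968
Σp_2ᵢ² = 0.14² + 0.08² + 0.03² + 0.34² + 0.35² + 0.06² = 0.0196 + 0.0064 + 0.0009 + 0.1156 + 0.1225 + 0.0036 = 0.2686
B_2 = 1 / 0.2686 = 3.7230
Ranking by B (broadest → narrowest): species 1 (4.00) > species 2 (3.72) > species 4 (3.32)

species 1 > species 2 > species 4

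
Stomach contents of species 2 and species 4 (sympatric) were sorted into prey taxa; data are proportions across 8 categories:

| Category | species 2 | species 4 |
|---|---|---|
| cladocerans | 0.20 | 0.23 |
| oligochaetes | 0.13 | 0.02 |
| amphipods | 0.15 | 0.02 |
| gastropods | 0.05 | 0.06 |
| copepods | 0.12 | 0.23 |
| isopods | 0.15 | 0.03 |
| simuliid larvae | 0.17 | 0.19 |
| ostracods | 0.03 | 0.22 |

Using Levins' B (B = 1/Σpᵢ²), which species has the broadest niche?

species 2

Σp_2ᵢ² = 0.20² + 0.13² + 0.15² + 0.05² + 0.12² + 0.15² + 0.17² + 0.03² = 0.0400 + 0.0169 + 0.0225 + 0.0025 + 0.0144 + 0.0225 + 0.0289 + 0.0009 = 0.1486
B_2 = 1 / 0.1486 = 6.7295
Σp_4ᵢ² = 0.23² + 0.02² + 0.02² + 0.06² + 0.23² + 0.03² + 0.19² + 0.22² = 0.0529 + 0.0004 + 0.0004 + 0.0036 + 0.0529 + 0.0009 + 0.0361 + 0.0484 = 0.1956
B_4 = 1 / 0.1956 = 5.1125
Highest B → broadest niche (most generalist): species 2 (B = 6.73).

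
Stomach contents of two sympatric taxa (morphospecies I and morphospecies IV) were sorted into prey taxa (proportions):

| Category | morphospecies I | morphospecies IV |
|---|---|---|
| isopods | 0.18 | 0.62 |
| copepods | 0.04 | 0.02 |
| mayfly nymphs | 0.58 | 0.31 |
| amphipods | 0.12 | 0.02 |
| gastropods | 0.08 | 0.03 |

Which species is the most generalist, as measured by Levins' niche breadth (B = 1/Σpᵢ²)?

morphospecies I

Σp_Iᵢ² = 0.18² + 0.04² + 0.58² + 0.12² + 0.08² = 0.0324 + 0.0016 + 0.3364 + 0.0144 + 0.0064 = 0.3912
B_I = 1 / 0.3912 = 2.5562
Σp_IVᵢ² = 0.62² + 0.02² + 0.31² + 0.02² + 0.03² = 0.3844 + 0.0004 + 0.0961 + 0.0004 + 0.0009 = 0.4822
B_IV = 1 / 0.4822 = 2.0738
Highest B → broadest niche (most generalist): morphospecies I (B = 2.56).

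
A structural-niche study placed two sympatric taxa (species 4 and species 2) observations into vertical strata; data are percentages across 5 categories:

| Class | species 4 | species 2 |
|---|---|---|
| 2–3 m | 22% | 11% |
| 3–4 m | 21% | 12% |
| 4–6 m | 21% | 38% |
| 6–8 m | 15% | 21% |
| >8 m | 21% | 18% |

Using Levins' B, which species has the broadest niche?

Convert percentages to proportions (divide by 100).
Σp_4ᵢ² = 0.22² + 0.21² + 0.21² + 0.15² + 0.21² = 0.0484 + 0.0441 + 0.0441 + 0.0225 + 0.0441 = 0.2032
B_4 = 1 / 0.2032 = 4.9213
Σp_2ᵢ² = 0.11² + 0.12² + 0.38² + 0.21² + 0.18² = 0.0121 + 0.0144 + 0.1444 + 0.0441 + 0.0324 = 0.2474
B_2 = 1 / 0.2474 = 4.0420
Highest B → broadest niche (most generalist): species 4 (B = 4.92).

species 4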